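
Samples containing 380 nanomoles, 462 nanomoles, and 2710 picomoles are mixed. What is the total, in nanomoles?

844.71 nanomoles

In nanomoles:
  380 nanomoles → 380
  462 nanomoles → 462
  2710 picomoles = 2710e-3 nanomoles = 2.71
Sum: 380 + 462 + 2.71 = 844.71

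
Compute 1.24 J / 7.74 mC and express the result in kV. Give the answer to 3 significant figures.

(1.24) / (7.74 × 10^-3) = 0.16021 × 10^3 V

0.160 kV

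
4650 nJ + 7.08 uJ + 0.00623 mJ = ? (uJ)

17.96 uJ

In uJ:
  4650 nJ = 4650 × 10^-3 uJ = 4.65
  7.08 uJ → 7.08
  0.00623 mJ = 0.00623 × 10^3 uJ = 6.23
Sum: 4.65 + 7.08 + 6.23 = 17.96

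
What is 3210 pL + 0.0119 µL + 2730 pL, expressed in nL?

17.84 nL

In nL:
  3210 pL = 3210 × 10^-3 nL = 3.21
  0.0119 µL = 0.0119 × 10^3 nL = 11.9
  2730 pL = 2730 × 10^-3 nL = 2.73
Sum: 3.21 + 11.9 + 2.73 = 17.84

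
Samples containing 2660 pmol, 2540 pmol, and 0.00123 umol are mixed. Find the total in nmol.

6.43 nmol

In nmol:
  2660 pmol = 2660 × 10⁻³ nmol = 2.66
  2540 pmol = 2540 × 10⁻³ nmol = 2.54
  0.00123 umol = 0.00123 × 10³ nmol = 1.23
Sum: 2.66 + 2.54 + 1.23 = 6.43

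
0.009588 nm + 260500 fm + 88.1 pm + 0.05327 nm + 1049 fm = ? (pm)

412.507 pm

In pm:
  0.009588 nm = 0.009588 × 10^3 pm = 9.588
  260500 fm = 260500 × 10^-3 pm = 260.5
  88.1 pm → 88.1
  0.05327 nm = 0.05327 × 10^3 pm = 53.27
  1049 fm = 1049 × 10^-3 pm = 1.049
Sum: 9.588 + 260.5 + 88.1 + 53.27 + 1.049 = 412.507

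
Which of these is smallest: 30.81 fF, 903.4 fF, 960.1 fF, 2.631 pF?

30.81 fF

30.81 fF = 0.00000000000003081 F
903.4 fF = 0.0000000000009034 F
960.1 fF = 0.0000000000009601 F
2.631 pF = 0.000000000002631 F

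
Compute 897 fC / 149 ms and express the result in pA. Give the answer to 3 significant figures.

(897 × 10^-15) / (149 × 10^-3) = 6.0201 × 10^-12 A

6.02 pA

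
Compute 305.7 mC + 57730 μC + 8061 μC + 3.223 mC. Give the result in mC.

374.714 mC

In mC:
  305.7 mC → 305.7
  57730 μC = 57730e-3 mC = 57.73
  8061 μC = 8061e-3 mC = 8.061
  3.223 mC → 3.223
Sum: 305.7 + 57.73 + 8.061 + 3.223 = 374.714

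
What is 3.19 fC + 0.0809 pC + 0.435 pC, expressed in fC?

519.09 fC

In fC:
  3.19 fC → 3.19
  0.0809 pC = 0.0809 × 10³ fC = 80.9
  0.435 pC = 0.435 × 10³ fC = 435
Sum: 3.19 + 80.9 + 435 = 519.09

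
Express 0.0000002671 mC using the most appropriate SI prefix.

= 267.1 × 10^-12 C; 10^-12 is pico.

267.1 pC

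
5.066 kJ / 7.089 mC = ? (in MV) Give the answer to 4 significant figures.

(5.066 × 10^3) / (7.089 × 10^-3) = 0.714628 × 10^6 V

0.7146 MV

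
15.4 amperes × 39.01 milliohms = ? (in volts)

0.600754 volts

15.4 × 39.01 × 10^-3 = 600.754 × 10^-3 V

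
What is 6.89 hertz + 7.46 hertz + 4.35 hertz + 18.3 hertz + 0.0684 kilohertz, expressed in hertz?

In hertz:
  6.89 hertz → 6.89
  7.46 hertz → 7.46
  4.35 hertz → 4.35
  18.3 hertz → 18.3
  0.0684 kilohertz = 0.0684e3 hertz = 68.4
Sum: 6.89 + 7.46 + 4.35 + 18.3 + 68.4 = 105.4

105.4 hertz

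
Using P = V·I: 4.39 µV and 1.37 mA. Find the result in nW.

6.0143 nW

4.39 × 10⁻⁶ × 1.37 × 10⁻³ = 6.0143 × 10⁻⁹ W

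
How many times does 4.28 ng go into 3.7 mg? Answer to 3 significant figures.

(3.7e-3) / (4.28e-9) = 0.8645e6

864000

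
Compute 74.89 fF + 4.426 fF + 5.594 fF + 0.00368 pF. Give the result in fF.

In fF:
  74.89 fF → 74.89
  4.426 fF → 4.426
  5.594 fF → 5.594
  0.00368 pF = 0.00368e3 fF = 3.68
Sum: 74.89 + 4.426 + 5.594 + 3.68 = 88.59

88.59 fF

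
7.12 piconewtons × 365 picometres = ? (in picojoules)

0.0000000025988 picojoules

7.12e-12 × 365e-12 = 2598.8e-24 J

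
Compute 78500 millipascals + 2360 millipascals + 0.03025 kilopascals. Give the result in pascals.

In pascals:
  78500 millipascals = 78500 × 10⁻³ pascals = 78.5
  2360 millipascals = 2360 × 10⁻³ pascals = 2.36
  0.03025 kilopascals = 0.03025 × 10³ pascals = 30.25
Sum: 78.5 + 2.36 + 30.25 = 111.11

111.11 pascals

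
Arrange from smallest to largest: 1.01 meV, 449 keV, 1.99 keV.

1.01 meV = 0.00101 eV
449 keV = 449000 eV
1.99 keV = 1990 eV

1.01 meV < 1.99 keV < 449 keV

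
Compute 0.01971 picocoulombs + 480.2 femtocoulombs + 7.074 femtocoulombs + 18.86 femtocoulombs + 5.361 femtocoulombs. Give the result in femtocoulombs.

In femtocoulombs:
  0.01971 picocoulombs = 0.01971e3 femtocoulombs = 19.71
  480.2 femtocoulombs → 480.2
  7.074 femtocoulombs → 7.074
  18.86 femtocoulombs → 18.86
  5.361 femtocoulombs → 5.361
Sum: 19.71 + 480.2 + 7.074 + 18.86 + 5.361 = 531.205

531.205 femtocoulombs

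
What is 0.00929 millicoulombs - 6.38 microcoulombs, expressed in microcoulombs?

2.91 microcoulombs

In microcoulombs:
  0.00929 millicoulombs = 0.00929 × 10^3 microcoulombs = 9.29
  6.38 microcoulombs → 6.38
Difference: 9.29 - 6.38 = 2.91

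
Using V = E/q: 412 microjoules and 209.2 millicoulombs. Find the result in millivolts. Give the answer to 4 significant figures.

1.969 millivolts

(412 × 10⁻⁶) / (209.2 × 10⁻³) = 1.96941 × 10⁻³ V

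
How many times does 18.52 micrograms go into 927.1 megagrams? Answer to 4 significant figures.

(927.1 × 10⁶) / (18.52 × 10⁻⁶) = 50.059 × 10¹²

50060000000000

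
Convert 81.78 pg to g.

pico = 10⁻¹², (no prefix) = 10⁰; factor is 10⁻¹².
81.78 × 10⁻¹² = 0.00000000008178

0.00000000008178 g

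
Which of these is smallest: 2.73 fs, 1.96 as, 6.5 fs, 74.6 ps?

2.73 fs = 0.00000000000000273 s
1.96 as = 0.00000000000000000196 s
6.5 fs = 0.0000000000000065 s
74.6 ps = 0.0000000000746 s

1.96 as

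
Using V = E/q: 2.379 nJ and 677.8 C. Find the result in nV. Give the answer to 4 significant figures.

0.003510 nV

(2.379 × 10⁻⁹) / (677.8) = 0.00350988 × 10⁻⁹ V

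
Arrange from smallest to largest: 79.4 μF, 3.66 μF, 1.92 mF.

3.66 μF < 79.4 μF < 1.92 mF

79.4 μF = 0.0000794 F
3.66 μF = 0.00000366 F
1.92 mF = 0.00192 F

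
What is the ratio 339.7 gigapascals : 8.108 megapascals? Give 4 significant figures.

41900

(339.7e9) / (8.108e6) = 41.897e3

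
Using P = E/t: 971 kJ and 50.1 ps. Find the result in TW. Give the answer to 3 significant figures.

(971e3) / (50.1e-12) = 19.381e15 W

19400 TW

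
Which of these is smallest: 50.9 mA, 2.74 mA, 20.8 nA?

50.9 mA = 0.0509 A
2.74 mA = 0.00274 A
20.8 nA = 0.0000000208 A

20.8 nA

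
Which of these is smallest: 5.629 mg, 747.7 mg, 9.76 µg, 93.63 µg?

5.629 mg = 0.005629 g
747.7 mg = 0.7477 g
9.76 µg = 0.00000976 g
93.63 µg = 0.00009363 g

9.76 µg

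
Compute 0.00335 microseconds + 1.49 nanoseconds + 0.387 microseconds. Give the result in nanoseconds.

391.84 nanoseconds

In nanoseconds:
  0.00335 microseconds = 0.00335e3 nanoseconds = 3.35
  1.49 nanoseconds → 1.49
  0.387 microseconds = 0.387e3 nanoseconds = 387
Sum: 3.35 + 1.49 + 387 = 391.84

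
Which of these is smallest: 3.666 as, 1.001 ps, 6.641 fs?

3.666 as

3.666 as = 0.000000000000000003666 s
1.001 ps = 0.000000000001001 s
6.641 fs = 0.000000000000006641 s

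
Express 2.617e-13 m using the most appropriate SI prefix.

261.7 fm

= 261.7e-15 m; 1e-15 is femto.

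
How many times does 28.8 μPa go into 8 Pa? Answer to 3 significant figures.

(8) / (28.8 × 10⁻⁶) = 0.2778 × 10⁶

278000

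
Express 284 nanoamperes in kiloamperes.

0.000000000284 kiloamperes

nano = 10^-9, kilo = 10^3; factor is 10^-12.
284 × 10^-12 = 0.000000000284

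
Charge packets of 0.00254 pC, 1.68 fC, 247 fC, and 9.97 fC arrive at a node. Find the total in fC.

261.19 fC

In fC:
  0.00254 pC = 0.00254e3 fC = 2.54
  1.68 fC → 1.68
  247 fC → 247
  9.97 fC → 9.97
Sum: 2.54 + 1.68 + 247 + 9.97 = 261.19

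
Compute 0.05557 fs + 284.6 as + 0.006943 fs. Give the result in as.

347.113 as

In as:
  0.05557 fs = 0.05557e3 as = 55.57
  284.6 as → 284.6
  0.006943 fs = 0.006943e3 as = 6.943
Sum: 55.57 + 284.6 + 6.943 = 347.113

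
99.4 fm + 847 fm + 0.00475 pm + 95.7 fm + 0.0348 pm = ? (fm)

In fm:
  99.4 fm → 99.4
  847 fm → 847
  0.00475 pm = 0.00475e3 fm = 4.75
  95.7 fm → 95.7
  0.0348 pm = 0.0348e3 fm = 34.8
Sum: 99.4 + 847 + 4.75 + 95.7 + 34.8 = 1081.65

1081.65 fm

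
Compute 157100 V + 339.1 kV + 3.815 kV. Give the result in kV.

500.015 kV

In kV:
  157100 V = 157100 × 10^-3 kV = 157.1
  339.1 kV → 339.1
  3.815 kV → 3.815
Sum: 157.1 + 339.1 + 3.815 = 500.015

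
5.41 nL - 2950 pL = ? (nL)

2.46 nL

In nL:
  5.41 nL → 5.41
  2950 pL = 2950 × 10^-3 nL = 2.95
Difference: 5.41 - 2.95 = 2.46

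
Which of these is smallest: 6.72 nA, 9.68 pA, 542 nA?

9.68 pA

6.72 nA = 0.00000000672 A
9.68 pA = 0.00000000000968 A
542 nA = 0.000000542 A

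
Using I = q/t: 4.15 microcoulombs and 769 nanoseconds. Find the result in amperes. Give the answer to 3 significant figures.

(4.15 × 10⁻⁶) / (769 × 10⁻⁹) = 0.0053966 × 10³ A

5.40 amperes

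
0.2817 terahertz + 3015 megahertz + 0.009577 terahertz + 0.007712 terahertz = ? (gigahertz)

302.004 gigahertz

In gigahertz:
  0.2817 terahertz = 0.2817 × 10^3 gigahertz = 281.7
  3015 megahertz = 3015 × 10^-3 gigahertz = 3.015
  0.009577 terahertz = 0.009577 × 10^3 gigahertz = 9.577
  0.007712 terahertz = 0.007712 × 10^3 gigahertz = 7.712
Sum: 281.7 + 3.015 + 9.577 + 7.712 = 302.004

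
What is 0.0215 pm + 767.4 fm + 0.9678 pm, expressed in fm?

1756.7 fm

In fm:
  0.0215 pm = 0.0215 × 10^3 fm = 21.5
  767.4 fm → 767.4
  0.9678 pm = 0.9678 × 10^3 fm = 967.8
Sum: 21.5 + 767.4 + 967.8 = 1756.7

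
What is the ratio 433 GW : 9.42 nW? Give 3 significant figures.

46000000000000000000

(433e9) / (9.42e-9) = 45.97e18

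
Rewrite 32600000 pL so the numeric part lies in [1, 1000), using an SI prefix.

= 32.6e-6 L; 1e-6 is micro.

32.6 μL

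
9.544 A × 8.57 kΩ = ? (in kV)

81.79208 kV

9.544 × 8.57e3 = 81.79208e3 V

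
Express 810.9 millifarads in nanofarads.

milli = 1e-3, nano = 1e-9; factor is 1e6.
810.9 × 1e6 = 810900000

810900000 nanofarads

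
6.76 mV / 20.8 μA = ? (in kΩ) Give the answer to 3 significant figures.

0.325 kΩ

(6.76 × 10^-3) / (20.8 × 10^-6) = 0.325 × 10^3 Ω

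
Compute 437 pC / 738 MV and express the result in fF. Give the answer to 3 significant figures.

(437 × 10⁻¹²) / (738 × 10⁶) = 0.59214 × 10⁻¹⁸ F

0.000592 fF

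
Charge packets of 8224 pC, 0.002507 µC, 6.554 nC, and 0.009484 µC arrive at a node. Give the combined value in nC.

26.769 nC

In nC:
  8224 pC = 8224 × 10^-3 nC = 8.224
  0.002507 µC = 0.002507 × 10^3 nC = 2.507
  6.554 nC → 6.554
  0.009484 µC = 0.009484 × 10^3 nC = 9.484
Sum: 8.224 + 2.507 + 6.554 + 9.484 = 26.769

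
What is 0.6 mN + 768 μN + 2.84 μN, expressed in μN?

In μN:
  0.6 mN = 0.6 × 10^3 μN = 600
  768 μN → 768
  2.84 μN → 2.84
Sum: 600 + 768 + 2.84 = 1370.84

1370.84 μN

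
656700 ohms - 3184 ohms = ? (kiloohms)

In kiloohms:
  656700 ohms = 656700e-3 kiloohms = 656.7
  3184 ohms = 3184e-3 kiloohms = 3.184
Difference: 656.7 - 3.184 = 653.516

653.516 kiloohms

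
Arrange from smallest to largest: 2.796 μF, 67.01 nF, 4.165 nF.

4.165 nF < 67.01 nF < 2.796 μF

2.796 μF = 0.000002796 F
67.01 nF = 0.00000006701 F
4.165 nF = 0.000000004165 F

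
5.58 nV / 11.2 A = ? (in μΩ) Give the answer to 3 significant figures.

0.000498 μΩ

(5.58 × 10⁻⁹) / (11.2) = 0.49821 × 10⁻⁹ Ω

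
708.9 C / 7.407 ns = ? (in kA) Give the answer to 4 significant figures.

(708.9) / (7.407e-9) = 95.7068e9 A

95710000 kA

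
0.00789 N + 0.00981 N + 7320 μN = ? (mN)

In mN:
  0.00789 N = 0.00789 × 10³ mN = 7.89
  0.00981 N = 0.00981 × 10³ mN = 9.81
  7320 μN = 7320 × 10⁻³ mN = 7.32
Sum: 7.89 + 9.81 + 7.32 = 25.02

25.02 mN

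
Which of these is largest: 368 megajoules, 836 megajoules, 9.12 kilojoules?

836 megajoules

368 megajoules = 368000000 joules
836 megajoules = 836000000 joules
9.12 kilojoules = 9120 joules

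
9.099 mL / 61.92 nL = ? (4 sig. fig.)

146900

(9.099e-3) / (61.92e-9) = 0.14695e6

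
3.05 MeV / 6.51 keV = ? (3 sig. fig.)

(3.05e6) / (6.51e3) = 0.4685e3

469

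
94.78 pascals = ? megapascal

0.00009478 megapascals

(no prefix) = 10⁰, mega = 10⁶; factor is 10⁻⁶.
94.78 × 10⁻⁶ = 0.00009478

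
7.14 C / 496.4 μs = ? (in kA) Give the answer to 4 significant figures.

(7.14) / (496.4 × 10^-6) = 0.0143836 × 10^6 A

14.38 kA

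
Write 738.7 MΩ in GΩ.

0.7387 GΩ

mega = 10^6, giga = 10^9; factor is 10^-3.
738.7 × 10^-3 = 0.7387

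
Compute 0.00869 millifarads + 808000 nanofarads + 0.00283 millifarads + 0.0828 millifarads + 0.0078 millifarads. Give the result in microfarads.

In microfarads:
  0.00869 millifarads = 0.00869e3 microfarads = 8.69
  808000 nanofarads = 808000e-3 microfarads = 808
  0.00283 millifarads = 0.00283e3 microfarads = 2.83
  0.0828 millifarads = 0.0828e3 microfarads = 82.8
  0.0078 millifarads = 0.0078e3 microfarads = 7.8
Sum: 8.69 + 808 + 2.83 + 82.8 + 7.8 = 910.12

910.12 microfarads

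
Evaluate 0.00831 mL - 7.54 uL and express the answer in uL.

0.77 uL

In uL:
  0.00831 mL = 0.00831e3 uL = 8.31
  7.54 uL → 7.54
Difference: 8.31 - 7.54 = 0.77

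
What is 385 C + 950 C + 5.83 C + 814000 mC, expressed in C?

2154.83 C

In C:
  385 C → 385
  950 C → 950
  5.83 C → 5.83
  814000 mC = 814000 × 10⁻³ C = 814
Sum: 385 + 950 + 5.83 + 814 = 2154.83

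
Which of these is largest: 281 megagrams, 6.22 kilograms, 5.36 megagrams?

281 megagrams

281 megagrams = 281000000 grams
6.22 kilograms = 6220 grams
5.36 megagrams = 5360000 grams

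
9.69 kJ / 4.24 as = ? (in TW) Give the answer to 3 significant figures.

2290000000 TW

(9.69 × 10³) / (4.24 × 10⁻¹⁸) = 2.2854 × 10²¹ W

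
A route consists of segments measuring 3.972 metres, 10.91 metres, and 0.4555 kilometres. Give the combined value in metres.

470.382 metres

In metres:
  3.972 metres → 3.972
  10.91 metres → 10.91
  0.4555 kilometres = 0.4555 × 10³ metres = 455.5
Sum: 3.972 + 10.91 + 455.5 = 470.382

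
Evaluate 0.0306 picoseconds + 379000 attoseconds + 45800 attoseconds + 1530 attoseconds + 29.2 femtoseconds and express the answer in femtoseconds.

In femtoseconds:
  0.0306 picoseconds = 0.0306 × 10^3 femtoseconds = 30.6
  379000 attoseconds = 379000 × 10^-3 femtoseconds = 379
  45800 attoseconds = 45800 × 10^-3 femtoseconds = 45.8
  1530 attoseconds = 1530 × 10^-3 femtoseconds = 1.53
  29.2 femtoseconds → 29.2
Sum: 30.6 + 379 + 45.8 + 1.53 + 29.2 = 486.13

486.13 femtoseconds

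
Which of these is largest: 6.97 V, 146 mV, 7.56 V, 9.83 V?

6.97 V = 6.97 V
146 mV = 0.146 V
7.56 V = 7.56 V
9.83 V = 9.83 V

9.83 V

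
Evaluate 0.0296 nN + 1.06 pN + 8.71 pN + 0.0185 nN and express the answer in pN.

57.87 pN

In pN:
  0.0296 nN = 0.0296 × 10³ pN = 29.6
  1.06 pN → 1.06
  8.71 pN → 8.71
  0.0185 nN = 0.0185 × 10³ pN = 18.5
Sum: 29.6 + 1.06 + 8.71 + 18.5 = 57.87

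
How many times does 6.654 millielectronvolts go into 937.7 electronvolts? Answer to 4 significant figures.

140900

(937.7) / (6.654 × 10^-3) = 140.92 × 10^3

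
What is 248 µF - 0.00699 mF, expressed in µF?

In µF:
  248 µF → 248
  0.00699 mF = 0.00699 × 10^3 µF = 6.99
Difference: 248 - 6.99 = 241.01

241.01 µF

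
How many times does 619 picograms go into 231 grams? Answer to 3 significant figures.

373000000000

(231) / (619e-12) = 0.3732e12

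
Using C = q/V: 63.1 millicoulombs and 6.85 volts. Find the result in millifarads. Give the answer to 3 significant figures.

(63.1 × 10^-3) / (6.85) = 9.2117 × 10^-3 F

9.21 millifarads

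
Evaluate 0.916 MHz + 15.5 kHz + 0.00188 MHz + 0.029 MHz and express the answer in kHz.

In kHz:
  0.916 MHz = 0.916e3 kHz = 916
  15.5 kHz → 15.5
  0.00188 MHz = 0.00188e3 kHz = 1.88
  0.029 MHz = 0.029e3 kHz = 29
Sum: 916 + 15.5 + 1.88 + 29 = 962.38

962.38 kHz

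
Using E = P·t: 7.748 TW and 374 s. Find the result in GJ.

7.748 × 10¹² × 374 = 2897.752 × 10¹² J

2897752 GJ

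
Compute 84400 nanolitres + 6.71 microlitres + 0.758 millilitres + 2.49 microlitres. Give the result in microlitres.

851.6 microlitres

In microlitres:
  84400 nanolitres = 84400e-3 microlitres = 84.4
  6.71 microlitres → 6.71
  0.758 millilitres = 0.758e3 microlitres = 758
  2.49 microlitres → 2.49
Sum: 84.4 + 6.71 + 758 + 2.49 = 851.6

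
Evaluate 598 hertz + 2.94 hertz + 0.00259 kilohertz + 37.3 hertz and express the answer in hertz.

640.83 hertz

In hertz:
  598 hertz → 598
  2.94 hertz → 2.94
  0.00259 kilohertz = 0.00259 × 10^3 hertz = 2.59
  37.3 hertz → 37.3
Sum: 598 + 2.94 + 2.59 + 37.3 = 640.83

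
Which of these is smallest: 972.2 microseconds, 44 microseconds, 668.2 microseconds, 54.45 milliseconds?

972.2 microseconds = 0.0009722 seconds
44 microseconds = 0.000044 seconds
668.2 microseconds = 0.0006682 seconds
54.45 milliseconds = 0.05445 seconds

44 microseconds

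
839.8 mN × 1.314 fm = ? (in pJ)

839.8e-3 × 1.314e-15 = 1103.4972e-18 J

0.0011034972 pJ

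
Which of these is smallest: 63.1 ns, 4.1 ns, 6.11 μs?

4.1 ns

63.1 ns = 0.0000000631 s
4.1 ns = 0.0000000041 s
6.11 μs = 0.00000611 s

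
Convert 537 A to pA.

(no prefix) = 10^0, pico = 10^-12; factor is 10^12.
537 × 10^12 = 537000000000000

537000000000000 pA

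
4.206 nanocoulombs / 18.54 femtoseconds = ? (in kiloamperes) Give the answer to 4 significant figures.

226.9 kiloamperes

(4.206 × 10^-9) / (18.54 × 10^-15) = 0.226861 × 10^6 A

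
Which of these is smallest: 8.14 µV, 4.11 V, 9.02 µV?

8.14 µV = 0.00000814 V
4.11 V = 4.11 V
9.02 µV = 0.00000902 V

8.14 µV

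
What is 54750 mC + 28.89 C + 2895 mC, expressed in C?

86.535 C

In C:
  54750 mC = 54750 × 10^-3 C = 54.75
  28.89 C → 28.89
  2895 mC = 2895 × 10^-3 C = 2.895
Sum: 54.75 + 28.89 + 2.895 = 86.535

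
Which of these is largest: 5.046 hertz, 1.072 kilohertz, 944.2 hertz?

5.046 hertz = 5.046 hertz
1.072 kilohertz = 1072 hertz
944.2 hertz = 944.2 hertz

1.072 kilohertz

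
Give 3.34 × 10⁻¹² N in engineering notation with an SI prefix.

3.34 pN

= 3.34 × 10⁻¹² N; 10⁻¹² is pico.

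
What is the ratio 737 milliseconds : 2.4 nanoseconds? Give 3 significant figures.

(737e-3) / (2.4e-9) = 307.1e6

307000000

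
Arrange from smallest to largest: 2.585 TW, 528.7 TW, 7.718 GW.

2.585 TW = 2585000000000 W
528.7 TW = 528700000000000 W
7.718 GW = 7718000000 W

7.718 GW < 2.585 TW < 528.7 TW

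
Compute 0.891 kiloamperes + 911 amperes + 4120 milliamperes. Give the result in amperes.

In amperes:
  0.891 kiloamperes = 0.891 × 10³ amperes = 891
  911 amperes → 911
  4120 milliamperes = 4120 × 10⁻³ amperes = 4.12
Sum: 891 + 911 + 4.12 = 1806.12

1806.12 amperes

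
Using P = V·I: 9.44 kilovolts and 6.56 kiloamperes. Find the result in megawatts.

9.44 × 10^3 × 6.56 × 10^3 = 61.9264 × 10^6 W

61.9264 megawatts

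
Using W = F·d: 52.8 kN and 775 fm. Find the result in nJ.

40.92 nJ

52.8 × 10^3 × 775 × 10^-15 = 40920 × 10^-12 J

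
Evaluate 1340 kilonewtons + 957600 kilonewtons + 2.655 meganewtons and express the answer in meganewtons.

961.595 meganewtons

In meganewtons:
  1340 kilonewtons = 1340 × 10^-3 meganewtons = 1.34
  957600 kilonewtons = 957600 × 10^-3 meganewtons = 957.6
  2.655 meganewtons → 2.655
Sum: 1.34 + 957.6 + 2.655 = 961.595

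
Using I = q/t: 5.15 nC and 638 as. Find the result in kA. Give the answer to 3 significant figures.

(5.15 × 10^-9) / (638 × 10^-18) = 0.0080721 × 10^9 A

8070 kA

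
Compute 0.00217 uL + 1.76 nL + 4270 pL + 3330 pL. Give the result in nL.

11.53 nL

In nL:
  0.00217 uL = 0.00217 × 10³ nL = 2.17
  1.76 nL → 1.76
  4270 pL = 4270 × 10⁻³ nL = 4.27
  3330 pL = 3330 × 10⁻³ nL = 3.33
Sum: 2.17 + 1.76 + 4.27 + 3.33 = 11.53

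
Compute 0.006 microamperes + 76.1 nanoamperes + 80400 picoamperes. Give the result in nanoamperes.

162.5 nanoamperes

In nanoamperes:
  0.006 microamperes = 0.006 × 10³ nanoamperes = 6
  76.1 nanoamperes → 76.1
  80400 picoamperes = 80400 × 10⁻³ nanoamperes = 80.4
Sum: 6 + 76.1 + 80.4 = 162.5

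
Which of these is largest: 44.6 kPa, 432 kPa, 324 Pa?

44.6 kPa = 44600 Pa
432 kPa = 432000 Pa
324 Pa = 324 Pa

432 kPa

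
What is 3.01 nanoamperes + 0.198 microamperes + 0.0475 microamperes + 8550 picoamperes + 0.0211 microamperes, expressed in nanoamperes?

In nanoamperes:
  3.01 nanoamperes → 3.01
  0.198 microamperes = 0.198 × 10³ nanoamperes = 198
  0.0475 microamperes = 0.0475 × 10³ nanoamperes = 47.5
  8550 picoamperes = 8550 × 10⁻³ nanoamperes = 8.55
  0.0211 microamperes = 0.0211 × 10³ nanoamperes = 21.1
Sum: 3.01 + 198 + 47.5 + 8.55 + 21.1 = 278.16

278.16 nanoamperes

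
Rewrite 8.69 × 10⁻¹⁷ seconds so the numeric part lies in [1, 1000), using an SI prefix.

86.9 attoseconds

= 86.9 × 10⁻¹⁸ seconds; 10⁻¹⁸ is atto.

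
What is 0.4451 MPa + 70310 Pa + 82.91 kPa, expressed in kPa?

598.32 kPa

In kPa:
  0.4451 MPa = 0.4451e3 kPa = 445.1
  70310 Pa = 70310e-3 kPa = 70.31
  82.91 kPa → 82.91
Sum: 445.1 + 70.31 + 82.91 = 598.32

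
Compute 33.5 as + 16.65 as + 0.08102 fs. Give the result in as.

In as:
  33.5 as → 33.5
  16.65 as → 16.65
  0.08102 fs = 0.08102 × 10^3 as = 81.02
Sum: 33.5 + 16.65 + 81.02 = 131.17

131.17 as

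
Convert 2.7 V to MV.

0.0000027 MV

(no prefix) = 10⁰, mega = 10⁶; factor is 10⁻⁶.
2.7 × 10⁻⁶ = 0.0000027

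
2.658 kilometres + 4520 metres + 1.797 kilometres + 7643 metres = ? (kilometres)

In kilometres:
  2.658 kilometres → 2.658
  4520 metres = 4520e-3 kilometres = 4.52
  1.797 kilometres → 1.797
  7643 metres = 7643e-3 kilometres = 7.643
Sum: 2.658 + 4.52 + 1.797 + 7.643 = 16.618

16.618 kilometres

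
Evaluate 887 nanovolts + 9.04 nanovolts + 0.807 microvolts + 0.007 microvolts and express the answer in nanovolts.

1710.04 nanovolts

In nanovolts:
  887 nanovolts → 887
  9.04 nanovolts → 9.04
  0.807 microvolts = 0.807 × 10³ nanovolts = 807
  0.007 microvolts = 0.007 × 10³ nanovolts = 7
Sum: 887 + 9.04 + 807 + 7 = 1710.04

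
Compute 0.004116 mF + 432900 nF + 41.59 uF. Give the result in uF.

In uF:
  0.004116 mF = 0.004116 × 10^3 uF = 4.116
  432900 nF = 432900 × 10^-3 uF = 432.9
  41.59 uF → 41.59
Sum: 4.116 + 432.9 + 41.59 = 478.606

478.606 uF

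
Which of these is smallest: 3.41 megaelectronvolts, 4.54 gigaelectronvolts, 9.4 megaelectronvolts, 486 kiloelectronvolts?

486 kiloelectronvolts

3.41 megaelectronvolts = 3410000 electronvolts
4.54 gigaelectronvolts = 4540000000 electronvolts
9.4 megaelectronvolts = 9400000 electronvolts
486 kiloelectronvolts = 486000 electronvolts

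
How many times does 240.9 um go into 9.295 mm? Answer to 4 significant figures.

38.58

(9.295 × 10⁻³) / (240.9 × 10⁻⁶) = 0.038584 × 10³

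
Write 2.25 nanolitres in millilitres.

0.00000225 millilitres

nano = 1e-9, milli = 1e-3; factor is 1e-6.
2.25 × 1e-6 = 0.00000225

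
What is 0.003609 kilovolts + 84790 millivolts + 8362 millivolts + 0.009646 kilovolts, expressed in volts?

In volts:
  0.003609 kilovolts = 0.003609e3 volts = 3.609
  84790 millivolts = 84790e-3 volts = 84.79
  8362 millivolts = 8362e-3 volts = 8.362
  0.009646 kilovolts = 0.009646e3 volts = 9.646
Sum: 3.609 + 84.79 + 8.362 + 9.646 = 106.407

106.407 volts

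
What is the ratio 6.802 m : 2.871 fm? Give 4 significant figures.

(6.802) / (2.871e-15) = 2.3692e15

2369000000000000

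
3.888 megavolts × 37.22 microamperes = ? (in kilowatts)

3.888e6 × 37.22e-6 = 144.71136 W

0.14471136 kilowatts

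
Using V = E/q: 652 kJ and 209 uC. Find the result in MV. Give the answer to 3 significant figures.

3120 MV

(652e3) / (209e-6) = 3.1196e9 V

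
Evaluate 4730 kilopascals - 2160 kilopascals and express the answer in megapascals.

2.57 megapascals

In megapascals:
  4730 kilopascals = 4730e-3 megapascals = 4.73
  2160 kilopascals = 2160e-3 megapascals = 2.16
Difference: 4.73 - 2.16 = 2.57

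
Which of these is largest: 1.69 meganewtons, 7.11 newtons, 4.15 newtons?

1.69 meganewtons = 1690000 newtons
7.11 newtons = 7.11 newtons
4.15 newtons = 4.15 newtons

1.69 meganewtons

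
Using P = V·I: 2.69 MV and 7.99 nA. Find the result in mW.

2.69e6 × 7.99e-9 = 21.4931e-3 W

21.4931 mW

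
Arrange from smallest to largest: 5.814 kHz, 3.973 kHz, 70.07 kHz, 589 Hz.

5.814 kHz = 5814 Hz
3.973 kHz = 3973 Hz
70.07 kHz = 70070 Hz
589 Hz = 589 Hz

589 Hz < 3.973 kHz < 5.814 kHz < 70.07 kHz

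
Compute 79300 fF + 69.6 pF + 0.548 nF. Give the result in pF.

In pF:
  79300 fF = 79300 × 10⁻³ pF = 79.3
  69.6 pF → 69.6
  0.548 nF = 0.548 × 10³ pF = 548
Sum: 79.3 + 69.6 + 548 = 696.9

696.9 pF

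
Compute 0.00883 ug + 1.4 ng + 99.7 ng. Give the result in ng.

In ng:
  0.00883 ug = 0.00883 × 10^3 ng = 8.83
  1.4 ng → 1.4
  99.7 ng → 99.7
Sum: 8.83 + 1.4 + 99.7 = 109.93

109.93 ng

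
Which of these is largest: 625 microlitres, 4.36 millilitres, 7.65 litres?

625 microlitres = 0.000625 litres
4.36 millilitres = 0.00436 litres
7.65 litres = 7.65 litres

7.65 litres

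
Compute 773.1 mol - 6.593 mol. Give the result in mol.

In mol:
  773.1 mol → 773.1
  6.593 mol → 6.593
Difference: 773.1 - 6.593 = 766.507

766.507 mol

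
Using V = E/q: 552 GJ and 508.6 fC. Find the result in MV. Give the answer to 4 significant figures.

1085000000000000000 MV

(552e9) / (508.6e-15) = 1.08533e24 V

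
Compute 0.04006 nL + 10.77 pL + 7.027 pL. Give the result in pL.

In pL:
  0.04006 nL = 0.04006 × 10³ pL = 40.06
  10.77 pL → 10.77
  7.027 pL → 7.027
Sum: 40.06 + 10.77 + 7.027 = 57.857

57.857 pL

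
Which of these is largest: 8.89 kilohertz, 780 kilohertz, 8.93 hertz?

8.89 kilohertz = 8890 hertz
780 kilohertz = 780000 hertz
8.93 hertz = 8.93 hertz

780 kilohertz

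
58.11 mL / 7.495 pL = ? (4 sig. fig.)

(58.11 × 10^-3) / (7.495 × 10^-12) = 7.7532 × 10^9

7753000000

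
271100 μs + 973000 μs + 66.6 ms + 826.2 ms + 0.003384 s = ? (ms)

2140.284 ms

In ms:
  271100 μs = 271100 × 10^-3 ms = 271.1
  973000 μs = 973000 × 10^-3 ms = 973
  66.6 ms → 66.6
  826.2 ms → 826.2
  0.003384 s = 0.003384 × 10^3 ms = 3.384
Sum: 271.1 + 973 + 66.6 + 826.2 + 3.384 = 2140.284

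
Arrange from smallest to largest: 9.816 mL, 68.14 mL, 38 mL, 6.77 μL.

6.77 μL < 9.816 mL < 38 mL < 68.14 mL

9.816 mL = 0.009816 L
68.14 mL = 0.06814 L
38 mL = 0.038 L
6.77 μL = 0.00000677 L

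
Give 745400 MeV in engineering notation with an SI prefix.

745.4 GeV

= 745.4 × 10⁹ eV; 10⁹ is giga.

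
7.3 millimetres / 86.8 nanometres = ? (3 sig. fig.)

(7.3 × 10⁻³) / (86.8 × 10⁻⁹) = 0.0841 × 10⁶

84100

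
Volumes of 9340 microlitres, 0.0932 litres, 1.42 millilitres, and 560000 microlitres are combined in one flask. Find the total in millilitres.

663.96 millilitres

In millilitres:
  9340 microlitres = 9340e-3 millilitres = 9.34
  0.0932 litres = 0.0932e3 millilitres = 93.2
  1.42 millilitres → 1.42
  560000 microlitres = 560000e-3 millilitres = 560
Sum: 9.34 + 93.2 + 1.42 + 560 = 663.96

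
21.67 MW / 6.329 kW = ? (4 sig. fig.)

(21.67 × 10⁶) / (6.329 × 10³) = 3.4239 × 10³

3424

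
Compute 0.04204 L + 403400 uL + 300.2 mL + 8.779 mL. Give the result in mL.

In mL:
  0.04204 L = 0.04204 × 10^3 mL = 42.04
  403400 uL = 403400 × 10^-3 mL = 403.4
  300.2 mL → 300.2
  8.779 mL → 8.779
Sum: 42.04 + 403.4 + 300.2 + 8.779 = 754.419

754.419 mL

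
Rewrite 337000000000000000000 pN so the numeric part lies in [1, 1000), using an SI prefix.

= 337e6 N; 1e6 is mega.

337 MN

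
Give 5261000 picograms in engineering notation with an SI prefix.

= 5.261 × 10⁻⁶ grams; 10⁻⁶ is micro.

5.261 micrograms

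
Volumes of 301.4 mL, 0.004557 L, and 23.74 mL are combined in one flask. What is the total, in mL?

329.697 mL

In mL:
  301.4 mL → 301.4
  0.004557 L = 0.004557 × 10³ mL = 4.557
  23.74 mL → 23.74
Sum: 301.4 + 4.557 + 23.74 = 329.697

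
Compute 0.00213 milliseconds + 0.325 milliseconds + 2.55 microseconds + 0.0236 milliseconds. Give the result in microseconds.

353.28 microseconds

In microseconds:
  0.00213 milliseconds = 0.00213 × 10^3 microseconds = 2.13
  0.325 milliseconds = 0.325 × 10^3 microseconds = 325
  2.55 microseconds → 2.55
  0.0236 milliseconds = 0.0236 × 10^3 microseconds = 23.6
Sum: 2.13 + 325 + 2.55 + 23.6 = 353.28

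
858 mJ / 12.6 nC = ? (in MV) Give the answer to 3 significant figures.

68.1 MV

(858e-3) / (12.6e-9) = 68.095e6 V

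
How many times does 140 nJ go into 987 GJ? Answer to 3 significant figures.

(987e9) / (140e-9) = 7.05e18

7050000000000000000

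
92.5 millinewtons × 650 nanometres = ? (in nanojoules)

60.125 nanojoules

92.5 × 10⁻³ × 650 × 10⁻⁹ = 60125 × 10⁻¹² J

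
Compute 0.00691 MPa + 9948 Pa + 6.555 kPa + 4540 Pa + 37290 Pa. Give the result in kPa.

65.243 kPa

In kPa:
  0.00691 MPa = 0.00691 × 10³ kPa = 6.91
  9948 Pa = 9948 × 10⁻³ kPa = 9.948
  6.555 kPa → 6.555
  4540 Pa = 4540 × 10⁻³ kPa = 4.54
  37290 Pa = 37290 × 10⁻³ kPa = 37.29
Sum: 6.91 + 9.948 + 6.555 + 4.54 + 37.29 = 65.243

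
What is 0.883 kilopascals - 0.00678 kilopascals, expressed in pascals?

876.22 pascals

In pascals:
  0.883 kilopascals = 0.883 × 10^3 pascals = 883
  0.00678 kilopascals = 0.00678 × 10^3 pascals = 6.78
Difference: 883 - 6.78 = 876.22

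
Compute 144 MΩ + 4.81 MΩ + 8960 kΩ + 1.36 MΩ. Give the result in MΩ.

In MΩ:
  144 MΩ → 144
  4.81 MΩ → 4.81
  8960 kΩ = 8960e-3 MΩ = 8.96
  1.36 MΩ → 1.36
Sum: 144 + 4.81 + 8.96 + 1.36 = 159.13

159.13 MΩ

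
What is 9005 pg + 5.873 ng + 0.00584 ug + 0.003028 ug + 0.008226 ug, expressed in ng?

31.972 ng

In ng:
  9005 pg = 9005 × 10⁻³ ng = 9.005
  5.873 ng → 5.873
  0.00584 ug = 0.00584 × 10³ ng = 5.84
  0.003028 ug = 0.003028 × 10³ ng = 3.028
  0.008226 ug = 0.008226 × 10³ ng = 8.226
Sum: 9.005 + 5.873 + 5.84 + 3.028 + 8.226 = 31.972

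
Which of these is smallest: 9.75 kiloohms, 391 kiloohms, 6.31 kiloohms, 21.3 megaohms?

9.75 kiloohms = 9750 ohms
391 kiloohms = 391000 ohms
6.31 kiloohms = 6310 ohms
21.3 megaohms = 21300000 ohms

6.31 kiloohms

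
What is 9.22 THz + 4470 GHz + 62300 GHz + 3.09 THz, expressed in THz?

79.08 THz

In THz:
  9.22 THz → 9.22
  4470 GHz = 4470 × 10⁻³ THz = 4.47
  62300 GHz = 62300 × 10⁻³ THz = 62.3
  3.09 THz → 3.09
Sum: 9.22 + 4.47 + 62.3 + 3.09 = 79.08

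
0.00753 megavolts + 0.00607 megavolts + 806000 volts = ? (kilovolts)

819.6 kilovolts

In kilovolts:
  0.00753 megavolts = 0.00753e3 kilovolts = 7.53
  0.00607 megavolts = 0.00607e3 kilovolts = 6.07
  806000 volts = 806000e-3 kilovolts = 806
Sum: 7.53 + 6.07 + 806 = 819.6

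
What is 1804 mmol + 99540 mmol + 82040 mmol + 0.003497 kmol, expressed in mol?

In mol:
  1804 mmol = 1804e-3 mol = 1.804
  99540 mmol = 99540e-3 mol = 99.54
  82040 mmol = 82040e-3 mol = 82.04
  0.003497 kmol = 0.003497e3 mol = 3.497
Sum: 1.804 + 99.54 + 82.04 + 3.497 = 186.881

186.881 mol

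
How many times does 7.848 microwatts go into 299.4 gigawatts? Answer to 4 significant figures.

38150000000000000

(299.4 × 10⁹) / (7.848 × 10⁻⁶) = 38.15 × 10¹⁵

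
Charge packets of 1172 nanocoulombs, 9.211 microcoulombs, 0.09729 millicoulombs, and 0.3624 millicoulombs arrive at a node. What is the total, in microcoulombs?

In microcoulombs:
  1172 nanocoulombs = 1172 × 10^-3 microcoulombs = 1.172
  9.211 microcoulombs → 9.211
  0.09729 millicoulombs = 0.09729 × 10^3 microcoulombs = 97.29
  0.3624 millicoulombs = 0.3624 × 10^3 microcoulombs = 362.4
Sum: 1.172 + 9.211 + 97.29 + 362.4 = 470.073

470.073 microcoulombs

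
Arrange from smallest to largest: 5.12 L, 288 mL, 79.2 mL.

5.12 L = 5.12 L
288 mL = 0.288 L
79.2 mL = 0.0792 L

79.2 mL < 288 mL < 5.12 L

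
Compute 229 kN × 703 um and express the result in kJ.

0.160987 kJ

229 × 10^3 × 703 × 10^-6 = 160987 × 10^-3 J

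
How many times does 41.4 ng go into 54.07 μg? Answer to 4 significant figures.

(54.07e-6) / (41.4e-9) = 1.306e3

1306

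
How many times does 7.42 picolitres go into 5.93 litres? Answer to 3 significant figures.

(5.93) / (7.42 × 10⁻¹²) = 0.7992 × 10¹²

799000000000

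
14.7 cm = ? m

0.147 m

centi = 10⁻², (no prefix) = 10⁰; factor is 10⁻².
14.7 × 10⁻² = 0.147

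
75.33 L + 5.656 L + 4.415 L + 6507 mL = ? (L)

In L:
  75.33 L → 75.33
  5.656 L → 5.656
  4.415 L → 4.415
  6507 mL = 6507e-3 L = 6.507
Sum: 75.33 + 5.656 + 4.415 + 6.507 = 91.908

91.908 L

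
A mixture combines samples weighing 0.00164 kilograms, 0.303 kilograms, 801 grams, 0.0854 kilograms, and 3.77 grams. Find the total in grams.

1194.81 grams

In grams:
  0.00164 kilograms = 0.00164 × 10³ grams = 1.64
  0.303 kilograms = 0.303 × 10³ grams = 303
  801 grams → 801
  0.0854 kilograms = 0.0854 × 10³ grams = 85.4
  3.77 grams → 3.77
Sum: 1.64 + 303 + 801 + 85.4 + 3.77 = 1194.81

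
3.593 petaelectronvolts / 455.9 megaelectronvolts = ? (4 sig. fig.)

7881000

(3.593 × 10^15) / (455.9 × 10^6) = 0.0078811 × 10^9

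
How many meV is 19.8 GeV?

19800000000000 meV

giga = 1e9, milli = 1e-3; factor is 1e12.
19.8 × 1e12 = 19800000000000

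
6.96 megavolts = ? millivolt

6960000000 millivolts

mega = 10^6, milli = 10^-3; factor is 10^9.
6.96 × 10^9 = 6960000000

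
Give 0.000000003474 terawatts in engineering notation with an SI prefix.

= 3.474 × 10³ watts; 10³ is kilo.

3.474 kilowatts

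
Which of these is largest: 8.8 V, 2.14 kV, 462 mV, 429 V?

8.8 V = 8.8 V
2.14 kV = 2140 V
462 mV = 0.462 V
429 V = 429 V

2.14 kV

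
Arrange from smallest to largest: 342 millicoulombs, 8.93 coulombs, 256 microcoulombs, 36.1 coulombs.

256 microcoulombs < 342 millicoulombs < 8.93 coulombs < 36.1 coulombs

342 millicoulombs = 0.342 coulombs
8.93 coulombs = 8.93 coulombs
256 microcoulombs = 0.000256 coulombs
36.1 coulombs = 36.1 coulombs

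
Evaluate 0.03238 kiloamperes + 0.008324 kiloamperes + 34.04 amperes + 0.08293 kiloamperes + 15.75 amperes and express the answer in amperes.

173.424 amperes

In amperes:
  0.03238 kiloamperes = 0.03238 × 10^3 amperes = 32.38
  0.008324 kiloamperes = 0.008324 × 10^3 amperes = 8.324
  34.04 amperes → 34.04
  0.08293 kiloamperes = 0.08293 × 10^3 amperes = 82.93
  15.75 amperes → 15.75
Sum: 32.38 + 8.324 + 34.04 + 82.93 + 15.75 = 173.424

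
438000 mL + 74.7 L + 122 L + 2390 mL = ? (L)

In L:
  438000 mL = 438000 × 10⁻³ L = 438
  74.7 L → 74.7
  122 L → 122
  2390 mL = 2390 × 10⁻³ L = 2.39
Sum: 438 + 74.7 + 122 + 2.39 = 637.09

637.09 L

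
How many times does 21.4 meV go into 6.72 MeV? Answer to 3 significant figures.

(6.72 × 10⁶) / (21.4 × 10⁻³) = 0.314 × 10⁹

314000000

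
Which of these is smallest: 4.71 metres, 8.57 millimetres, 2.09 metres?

8.57 millimetres

4.71 metres = 4.71 metres
8.57 millimetres = 0.00857 metres
2.09 metres = 2.09 metres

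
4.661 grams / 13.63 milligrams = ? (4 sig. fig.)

342.0

(4.661) / (13.63e-3) = 0.34197e3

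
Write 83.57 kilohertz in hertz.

83570 hertz

kilo = 10^3, (no prefix) = 10^0; factor is 10^3.
83.57 × 10^3 = 83570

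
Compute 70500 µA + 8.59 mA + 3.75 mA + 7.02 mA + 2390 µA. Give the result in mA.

In mA:
  70500 µA = 70500 × 10⁻³ mA = 70.5
  8.59 mA → 8.59
  3.75 mA → 3.75
  7.02 mA → 7.02
  2390 µA = 2390 × 10⁻³ mA = 2.39
Sum: 70.5 + 8.59 + 3.75 + 7.02 + 2.39 = 92.25

92.25 mA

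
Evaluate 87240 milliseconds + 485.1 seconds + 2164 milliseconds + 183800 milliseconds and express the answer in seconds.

758.304 seconds

In seconds:
  87240 milliseconds = 87240 × 10^-3 seconds = 87.24
  485.1 seconds → 485.1
  2164 milliseconds = 2164 × 10^-3 seconds = 2.164
  183800 milliseconds = 183800 × 10^-3 seconds = 183.8
Sum: 87.24 + 485.1 + 2.164 + 183.8 = 758.304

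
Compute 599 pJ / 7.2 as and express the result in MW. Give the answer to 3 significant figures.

83.2 MW

(599 × 10⁻¹²) / (7.2 × 10⁻¹⁸) = 83.194 × 10⁶ W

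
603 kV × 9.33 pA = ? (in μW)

5.62599 μW

603e3 × 9.33e-12 = 5625.99e-9 W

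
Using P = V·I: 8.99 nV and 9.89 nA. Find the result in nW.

0.0000000889111 nW

8.99 × 10⁻⁹ × 9.89 × 10⁻⁹ = 88.9111 × 10⁻¹⁸ W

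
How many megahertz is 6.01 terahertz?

6010000 megahertz

tera = 1e12, mega = 1e6; factor is 1e6.
6.01 × 1e6 = 6010000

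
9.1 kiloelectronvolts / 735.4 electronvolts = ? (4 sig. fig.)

12.37

(9.1 × 10^3) / (735.4) = 0.012374 × 10^3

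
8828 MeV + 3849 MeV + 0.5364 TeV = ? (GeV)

In GeV:
  8828 MeV = 8828 × 10⁻³ GeV = 8.828
  3849 MeV = 3849 × 10⁻³ GeV = 3.849
  0.5364 TeV = 0.5364 × 10³ GeV = 536.4
Sum: 8.828 + 3.849 + 536.4 = 549.077

549.077 GeV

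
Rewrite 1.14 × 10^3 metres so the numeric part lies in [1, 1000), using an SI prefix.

1.14 kilometres

= 1.14 × 10^3 metres; 10^3 is kilo.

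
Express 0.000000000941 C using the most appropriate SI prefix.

= 941e-12 C; 1e-12 is pico.

941 pC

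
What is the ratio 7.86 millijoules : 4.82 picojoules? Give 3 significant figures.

1630000000

(7.86e-3) / (4.82e-12) = 1.631e9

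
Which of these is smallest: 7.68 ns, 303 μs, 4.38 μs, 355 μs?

7.68 ns = 0.00000000768 s
303 μs = 0.000303 s
4.38 μs = 0.00000438 s
355 μs = 0.000355 s

7.68 ns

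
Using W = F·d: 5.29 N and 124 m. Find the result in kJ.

5.29 × 124 = 655.96 J

0.65596 kJ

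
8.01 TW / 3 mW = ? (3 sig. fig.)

2670000000000000

(8.01 × 10¹²) / (3 × 10⁻³) = 2.67 × 10¹⁵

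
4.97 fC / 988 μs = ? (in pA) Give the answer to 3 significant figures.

(4.97 × 10^-15) / (988 × 10^-6) = 0.0050304 × 10^-9 A

5.03 pA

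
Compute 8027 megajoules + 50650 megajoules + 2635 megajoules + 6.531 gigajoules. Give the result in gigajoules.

In gigajoules:
  8027 megajoules = 8027 × 10^-3 gigajoules = 8.027
  50650 megajoules = 50650 × 10^-3 gigajoules = 50.65
  2635 megajoules = 2635 × 10^-3 gigajoules = 2.635
  6.531 gigajoules → 6.531
Sum: 8.027 + 50.65 + 2.635 + 6.531 = 67.843

67.843 gigajoules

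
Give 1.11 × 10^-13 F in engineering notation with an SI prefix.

111 fF

= 111 × 10^-15 F; 10^-15 is femto.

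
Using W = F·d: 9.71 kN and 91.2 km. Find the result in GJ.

0.885552 GJ

9.71e3 × 91.2e3 = 885.552e6 J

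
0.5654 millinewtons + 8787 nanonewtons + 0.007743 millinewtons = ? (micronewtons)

In micronewtons:
  0.5654 millinewtons = 0.5654e3 micronewtons = 565.4
  8787 nanonewtons = 8787e-3 micronewtons = 8.787
  0.007743 millinewtons = 0.007743e3 micronewtons = 7.743
Sum: 565.4 + 8.787 + 7.743 = 581.93

581.93 micronewtons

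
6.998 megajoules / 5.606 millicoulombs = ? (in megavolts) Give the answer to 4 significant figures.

1248 megavolts

(6.998 × 10^6) / (5.606 × 10^-3) = 1.24831 × 10^9 V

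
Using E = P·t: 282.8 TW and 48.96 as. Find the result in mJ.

282.8e12 × 48.96e-18 = 13845.888e-6 J

13.845888 mJ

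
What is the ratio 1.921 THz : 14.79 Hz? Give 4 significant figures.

129900000000

(1.921e12) / (14.79) = 0.12989e12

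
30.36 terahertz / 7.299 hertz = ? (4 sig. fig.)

4159000000000

(30.36 × 10^12) / (7.299) = 4.1595 × 10^12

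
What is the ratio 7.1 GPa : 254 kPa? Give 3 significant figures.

(7.1 × 10⁹) / (254 × 10³) = 0.02795 × 10⁶

28000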